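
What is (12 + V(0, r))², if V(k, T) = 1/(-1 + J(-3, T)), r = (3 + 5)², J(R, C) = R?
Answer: 2209/16 ≈ 138.06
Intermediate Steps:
r = 64 (r = 8² = 64)
V(k, T) = -¼ (V(k, T) = 1/(-1 - 3) = 1/(-4) = -¼)
(12 + V(0, r))² = (12 - ¼)² = (47/4)² = 2209/16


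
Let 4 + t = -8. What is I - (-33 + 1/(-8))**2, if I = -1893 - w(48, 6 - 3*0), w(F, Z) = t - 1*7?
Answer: -190161/64 ≈ -2971.3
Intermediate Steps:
t = -12 (t = -4 - 8 = -12)
w(F, Z) = -19 (w(F, Z) = -12 - 1*7 = -12 - 7 = -19)
I = -1874 (I = -1893 - 1*(-19) = -1893 + 19 = -1874)
I - (-33 + 1/(-8))**2 = -1874 - (-33 + 1/(-8))**2 = -1874 - (-33 - 1/8)**2 = -1874 - (-265/8)**2 = -1874 - 1*70225/64 = -1874 - 70225/64 = -190161/64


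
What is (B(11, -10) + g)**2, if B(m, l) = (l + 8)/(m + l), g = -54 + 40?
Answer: 256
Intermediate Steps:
g = -14
B(m, l) = (8 + l)/(l + m)
(B(11, -10) + g)**2 = ((8 - 10)/(-10 + 11) - 14)**2 = (-2/1 - 14)**2 = (1*(-2) - 14)**2 = (-2 - 14)**2 = (-16)**2 = 256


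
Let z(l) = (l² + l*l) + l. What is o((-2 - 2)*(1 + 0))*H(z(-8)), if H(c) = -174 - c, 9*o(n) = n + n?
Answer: 784/3 ≈ 261.33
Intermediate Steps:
o(n) = 2*n/9 (o(n) = (n + n)/9 = (2*n)/9 = 2*n/9)
z(l) = l + 2*l² (z(l) = (l² + l²) + l = 2*l² + l = l + 2*l²)
o((-2 - 2)*(1 + 0))*H(z(-8)) = (2*((-2 - 2)*(1 + 0))/9)*(-174 - (-8)*(1 + 2*(-8))) = (2*(-4*1)/9)*(-174 - (-8)*(1 - 16)) = ((2/9)*(-4))*(-174 - (-8)*(-15)) = -8*(-174 - 1*120)/9 = -8*(-174 - 120)/9 = -8/9*(-294) = 784/3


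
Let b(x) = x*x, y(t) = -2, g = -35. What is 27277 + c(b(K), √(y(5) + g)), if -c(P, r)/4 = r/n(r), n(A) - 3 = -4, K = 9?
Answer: 27277 + 4*I*√37 ≈ 27277.0 + 24.331*I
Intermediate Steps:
n(A) = -1 (n(A) = 3 - 4 = -1)
b(x) = x²
c(P, r) = 4*r (c(P, r) = -4*r/(-1) = -4*r*(-1) = -(-4)*r = 4*r)
27277 + c(b(K), √(y(5) + g)) = 27277 + 4*√(-2 - 35) = 27277 + 4*√(-37) = 27277 + 4*(I*√37) = 27277 + 4*I*√37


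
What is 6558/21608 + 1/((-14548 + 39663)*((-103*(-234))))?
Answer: 992424981737/3269947985460 ≈ 0.30350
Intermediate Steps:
6558/21608 + 1/((-14548 + 39663)*((-103*(-234)))) = 6558*(1/21608) + 1/(25115*24102) = 3279/10804 + (1/25115)*(1/24102) = 3279/10804 + 1/605321730 = 992424981737/3269947985460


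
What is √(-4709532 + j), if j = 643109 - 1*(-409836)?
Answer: I*√3656587 ≈ 1912.2*I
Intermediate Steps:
j = 1052945 (j = 643109 + 409836 = 1052945)
√(-4709532 + j) = √(-4709532 + 1052945) = √(-3656587) = I*√3656587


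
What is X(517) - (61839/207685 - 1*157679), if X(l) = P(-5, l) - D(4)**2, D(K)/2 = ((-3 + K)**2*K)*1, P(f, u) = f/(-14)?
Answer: 458279970529/2907590 ≈ 1.5762e+5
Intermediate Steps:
P(f, u) = -f/14 (P(f, u) = f*(-1/14) = -f/14)
D(K) = 2*K*(-3 + K)**2 (D(K) = 2*(((-3 + K)**2*K)*1) = 2*((K*(-3 + K)**2)*1) = 2*(K*(-3 + K)**2) = 2*K*(-3 + K)**2)
X(l) = -891/14 (X(l) = -1/14*(-5) - (2*4*(-3 + 4)**2)**2 = 5/14 - (2*4*1**2)**2 = 5/14 - (2*4*1)**2 = 5/14 - 1*8**2 = 5/14 - 1*64 = 5/14 - 64 = -891/14)
X(517) - (61839/207685 - 1*157679) = -891/14 - (61839/207685 - 1*157679) = -891/14 - (61839*(1/207685) - 157679) = -891/14 - (61839/207685 - 157679) = -891/14 - 1*(-32747501276/207685) = -891/14 + 32747501276/207685 = 458279970529/2907590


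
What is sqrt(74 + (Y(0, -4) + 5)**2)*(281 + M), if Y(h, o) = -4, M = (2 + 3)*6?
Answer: 1555*sqrt(3) ≈ 2693.3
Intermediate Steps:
M = 30 (M = 5*6 = 30)
sqrt(74 + (Y(0, -4) + 5)**2)*(281 + M) = sqrt(74 + (-4 + 5)**2)*(281 + 30) = sqrt(74 + 1**2)*311 = sqrt(74 + 1)*311 = sqrt(75)*311 = (5*sqrt(3))*311 = 1555*sqrt(3)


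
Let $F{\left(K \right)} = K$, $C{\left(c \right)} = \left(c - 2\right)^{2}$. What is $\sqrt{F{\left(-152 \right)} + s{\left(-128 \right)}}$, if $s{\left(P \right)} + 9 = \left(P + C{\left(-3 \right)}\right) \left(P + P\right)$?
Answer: $\sqrt{26207} \approx 161.89$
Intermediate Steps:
$C{\left(c \right)} = \left(-2 + c\right)^{2}$
$s{\left(P \right)} = -9 + 2 P \left(25 + P\right)$ ($s{\left(P \right)} = -9 + \left(P + \left(-2 - 3\right)^{2}\right) \left(P + P\right) = -9 + \left(P + \left(-5\right)^{2}\right) 2 P = -9 + \left(P + 25\right) 2 P = -9 + \left(25 + P\right) 2 P = -9 + 2 P \left(25 + P\right)$)
$\sqrt{F{\left(-152 \right)} + s{\left(-128 \right)}} = \sqrt{-152 + \left(-9 + 2 \left(-128\right)^{2} + 50 \left(-128\right)\right)} = \sqrt{-152 - -26359} = \sqrt{-152 + 26359} = \sqrt{26207}$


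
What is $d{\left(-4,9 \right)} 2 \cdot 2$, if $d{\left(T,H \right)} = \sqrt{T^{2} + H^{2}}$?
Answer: $4 \sqrt{97} \approx 39.395$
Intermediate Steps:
$d{\left(T,H \right)} = \sqrt{H^{2} + T^{2}}$
$d{\left(-4,9 \right)} 2 \cdot 2 = \sqrt{9^{2} + \left(-4\right)^{2}} \cdot 2 \cdot 2 = \sqrt{81 + 16} \cdot 4 = \sqrt{97} \cdot 4 = 4 \sqrt{97}$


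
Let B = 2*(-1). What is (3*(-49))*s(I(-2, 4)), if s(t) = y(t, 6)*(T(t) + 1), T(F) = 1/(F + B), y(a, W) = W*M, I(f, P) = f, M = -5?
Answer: 6615/2 ≈ 3307.5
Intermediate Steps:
B = -2
y(a, W) = -5*W (y(a, W) = W*(-5) = -5*W)
T(F) = 1/(-2 + F) (T(F) = 1/(F - 2) = 1/(-2 + F))
s(t) = -30 - 30/(-2 + t) (s(t) = (-5*6)*(1/(-2 + t) + 1) = -30*(1 + 1/(-2 + t)) = -30 - 30/(-2 + t))
(3*(-49))*s(I(-2, 4)) = (3*(-49))*(30*(1 - 1*(-2))/(-2 - 2)) = -4410*(1 + 2)/(-4) = -4410*(-1)*3/4 = -147*(-45/2) = 6615/2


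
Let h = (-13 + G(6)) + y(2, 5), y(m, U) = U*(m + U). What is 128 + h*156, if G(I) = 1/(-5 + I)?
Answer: 3716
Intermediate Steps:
y(m, U) = U*(U + m)
h = 23 (h = (-13 + 1/(-5 + 6)) + 5*(5 + 2) = (-13 + 1/1) + 5*7 = (-13 + 1) + 35 = -12 + 35 = 23)
128 + h*156 = 128 + 23*156 = 128 + 3588 = 3716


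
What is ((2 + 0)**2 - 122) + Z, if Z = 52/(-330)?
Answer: -19496/165 ≈ -118.16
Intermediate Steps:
Z = -26/165 (Z = 52*(-1/330) = -26/165 ≈ -0.15758)
((2 + 0)**2 - 122) + Z = ((2 + 0)**2 - 122) - 26/165 = (2**2 - 122) - 26/165 = (4 - 122) - 26/165 = -118 - 26/165 = -19496/165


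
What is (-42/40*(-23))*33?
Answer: 15939/20 ≈ 796.95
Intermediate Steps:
(-42/40*(-23))*33 = (-42*1/40*(-23))*33 = -21/20*(-23)*33 = (483/20)*33 = 15939/20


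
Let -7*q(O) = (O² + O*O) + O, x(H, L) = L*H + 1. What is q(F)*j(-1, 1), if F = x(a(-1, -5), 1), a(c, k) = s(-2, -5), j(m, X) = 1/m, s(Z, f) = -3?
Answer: 6/7 ≈ 0.85714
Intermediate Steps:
a(c, k) = -3
x(H, L) = 1 + H*L (x(H, L) = H*L + 1 = 1 + H*L)
F = -2 (F = 1 - 3*1 = 1 - 3 = -2)
q(O) = -2*O²/7 - O/7 (q(O) = -((O² + O*O) + O)/7 = -((O² + O²) + O)/7 = -(2*O² + O)/7 = -(O + 2*O²)/7 = -2*O²/7 - O/7)
q(F)*j(-1, 1) = -⅐*(-2)*(1 + 2*(-2))/(-1) = -⅐*(-2)*(1 - 4)*(-1) = -⅐*(-2)*(-3)*(-1) = -6/7*(-1) = 6/7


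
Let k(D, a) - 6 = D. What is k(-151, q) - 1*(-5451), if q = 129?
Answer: 5306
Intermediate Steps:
k(D, a) = 6 + D
k(-151, q) - 1*(-5451) = (6 - 151) - 1*(-5451) = -145 + 5451 = 5306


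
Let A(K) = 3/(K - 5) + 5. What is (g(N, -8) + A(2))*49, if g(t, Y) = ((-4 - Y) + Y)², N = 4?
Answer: 980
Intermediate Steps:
g(t, Y) = 16 (g(t, Y) = (-4)² = 16)
A(K) = 5 + 3/(-5 + K) (A(K) = 3/(-5 + K) + 5 = 5 + 3/(-5 + K))
(g(N, -8) + A(2))*49 = (16 + (-22 + 5*2)/(-5 + 2))*49 = (16 + (-22 + 10)/(-3))*49 = (16 - ⅓*(-12))*49 = (16 + 4)*49 = 20*49 = 980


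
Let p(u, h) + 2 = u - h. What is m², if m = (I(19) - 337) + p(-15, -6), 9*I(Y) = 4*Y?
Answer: 9339136/81 ≈ 1.1530e+5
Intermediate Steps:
I(Y) = 4*Y/9 (I(Y) = (4*Y)/9 = 4*Y/9)
p(u, h) = -2 + u - h (p(u, h) = -2 + (u - h) = -2 + u - h)
m = -3056/9 (m = ((4/9)*19 - 337) + (-2 - 15 - 1*(-6)) = (76/9 - 337) + (-2 - 15 + 6) = -2957/9 - 11 = -3056/9 ≈ -339.56)
m² = (-3056/9)² = 9339136/81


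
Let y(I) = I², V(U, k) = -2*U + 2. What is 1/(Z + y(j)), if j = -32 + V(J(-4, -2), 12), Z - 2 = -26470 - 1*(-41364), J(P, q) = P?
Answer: 1/15380 ≈ 6.5019e-5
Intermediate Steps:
V(U, k) = 2 - 2*U
Z = 14896 (Z = 2 + (-26470 - 1*(-41364)) = 2 + (-26470 + 41364) = 2 + 14894 = 14896)
j = -22 (j = -32 + (2 - 2*(-4)) = -32 + (2 + 8) = -32 + 10 = -22)
1/(Z + y(j)) = 1/(14896 + (-22)²) = 1/(14896 + 484) = 1/15380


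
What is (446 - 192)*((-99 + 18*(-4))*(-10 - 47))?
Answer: 2475738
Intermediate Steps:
(446 - 192)*((-99 + 18*(-4))*(-10 - 47)) = 254*((-99 - 72)*(-57)) = 254*(-171*(-57)) = 254*9747 = 2475738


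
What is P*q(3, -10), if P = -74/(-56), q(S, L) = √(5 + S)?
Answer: 37*√2/14 ≈ 3.7376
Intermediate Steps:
P = 37/28 (P = -74*(-1/56) = 37/28 ≈ 1.3214)
P*q(3, -10) = 37*√(5 + 3)/28 = 37*√8/28 = 37*(2*√2)/28 = 37*√2/14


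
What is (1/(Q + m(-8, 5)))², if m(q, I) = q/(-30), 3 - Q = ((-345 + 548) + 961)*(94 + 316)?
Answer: 225/51244852419601 ≈ 4.3907e-12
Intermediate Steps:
Q = -477237 (Q = 3 - ((-345 + 548) + 961)*(94 + 316) = 3 - (203 + 961)*410 = 3 - 1164*410 = 3 - 1*477240 = 3 - 477240 = -477237)
m(q, I) = -q/30 (m(q, I) = q*(-1/30) = -q/30)
(1/(Q + m(-8, 5)))² = (1/(-477237 - 1/30*(-8)))² = (1/(-477237 + 4/15))² = (1/(-7158551/15))² = (-15/7158551)² = 225/51244852419601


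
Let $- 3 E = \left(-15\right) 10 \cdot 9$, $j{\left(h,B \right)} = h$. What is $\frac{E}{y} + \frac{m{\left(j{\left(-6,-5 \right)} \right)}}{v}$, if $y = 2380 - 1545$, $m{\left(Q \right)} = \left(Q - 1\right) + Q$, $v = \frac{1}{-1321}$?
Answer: $\frac{2867981}{167} \approx 17174.0$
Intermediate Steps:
$v = - \frac{1}{1321} \approx -0.000757$
$m{\left(Q \right)} = -1 + 2 Q$ ($m{\left(Q \right)} = \left(-1 + Q\right) + Q = -1 + 2 Q$)
$y = 835$
$E = 450$ ($E = - \frac{\left(-15\right) 10 \cdot 9}{3} = - \frac{\left(-150\right) 9}{3} = \left(- \frac{1}{3}\right) \left(-1350\right) = 450$)
$\frac{E}{y} + \frac{m{\left(j{\left(-6,-5 \right)} \right)}}{v} = \frac{450}{835} + \frac{-1 + 2 \left(-6\right)}{- \frac{1}{1321}} = 450 \cdot \frac{1}{835} + \left(-1 - 12\right) \left(-1321\right) = \frac{90}{167} - -17173 = \frac{90}{167} + 17173 = \frac{2867981}{167}$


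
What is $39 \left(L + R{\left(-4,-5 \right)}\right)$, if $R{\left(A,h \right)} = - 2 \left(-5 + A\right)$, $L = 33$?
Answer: $1989$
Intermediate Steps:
$R{\left(A,h \right)} = 10 - 2 A$
$39 \left(L + R{\left(-4,-5 \right)}\right) = 39 \left(33 + \left(10 - -8\right)\right) = 39 \left(33 + \left(10 + 8\right)\right) = 39 \left(33 + 18\right) = 39 \cdot 51 = 1989$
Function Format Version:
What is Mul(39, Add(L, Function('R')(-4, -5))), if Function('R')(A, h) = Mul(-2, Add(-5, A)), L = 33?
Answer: 1989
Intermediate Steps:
Function('R')(A, h) = Add(10, Mul(-2, A))
Mul(39, Add(L, Function('R')(-4, -5))) = Mul(39, Add(33, Add(10, Mul(-2, -4)))) = Mul(39, Add(33, Add(10, 8))) = Mul(39, Add(33, 18)) = Mul(39, 51) = 1989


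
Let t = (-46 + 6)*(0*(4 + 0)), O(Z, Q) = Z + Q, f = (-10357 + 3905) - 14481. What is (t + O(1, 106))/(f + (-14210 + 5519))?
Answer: -107/29624 ≈ -0.0036119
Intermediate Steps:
f = -20933 (f = -6452 - 14481 = -20933)
O(Z, Q) = Q + Z
t = 0 (t = -0*4 = -40*0 = 0)
(t + O(1, 106))/(f + (-14210 + 5519)) = (0 + (106 + 1))/(-20933 + (-14210 + 5519)) = (0 + 107)/(-20933 - 8691) = 107/(-29624) = 107*(-1/29624) = -107/29624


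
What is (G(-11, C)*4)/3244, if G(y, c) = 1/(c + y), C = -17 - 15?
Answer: -1/34873 ≈ -2.8675e-5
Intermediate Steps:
C = -32
(G(-11, C)*4)/3244 = (4/(-32 - 11))/3244 = (4/(-43))*(1/3244) = -1/43*4*(1/3244) = -4/43*1/3244 = -1/34873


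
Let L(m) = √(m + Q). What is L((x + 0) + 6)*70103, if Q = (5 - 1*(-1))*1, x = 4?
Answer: 280412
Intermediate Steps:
Q = 6 (Q = (5 + 1)*1 = 6*1 = 6)
L(m) = √(6 + m) (L(m) = √(m + 6) = √(6 + m))
L((x + 0) + 6)*70103 = √(6 + ((4 + 0) + 6))*70103 = √(6 + (4 + 6))*70103 = √(6 + 10)*70103 = √16*70103 = 4*70103 = 280412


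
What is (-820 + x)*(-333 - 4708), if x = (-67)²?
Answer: -18495429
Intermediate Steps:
x = 4489
(-820 + x)*(-333 - 4708) = (-820 + 4489)*(-333 - 4708) = 3669*(-5041) = -18495429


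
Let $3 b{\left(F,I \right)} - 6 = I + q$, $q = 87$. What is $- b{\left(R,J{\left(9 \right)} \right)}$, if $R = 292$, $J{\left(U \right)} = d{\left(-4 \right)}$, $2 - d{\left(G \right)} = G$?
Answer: $-33$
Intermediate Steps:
$d{\left(G \right)} = 2 - G$
$J{\left(U \right)} = 6$ ($J{\left(U \right)} = 2 - -4 = 2 + 4 = 6$)
$b{\left(F,I \right)} = 31 + \frac{I}{3}$ ($b{\left(F,I \right)} = 2 + \frac{I + 87}{3} = 2 + \frac{87 + I}{3} = 2 + \left(29 + \frac{I}{3}\right) = 31 + \frac{I}{3}$)
$- b{\left(R,J{\left(9 \right)} \right)} = - (31 + \frac{1}{3} \cdot 6) = - (31 + 2) = \left(-1\right) 33 = -33$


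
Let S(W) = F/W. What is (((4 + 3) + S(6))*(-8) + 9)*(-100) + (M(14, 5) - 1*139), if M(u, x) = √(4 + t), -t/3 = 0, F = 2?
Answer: 14489/3 ≈ 4829.7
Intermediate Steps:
t = 0 (t = -3*0 = 0)
S(W) = 2/W
M(u, x) = 2 (M(u, x) = √(4 + 0) = √4 = 2)
(((4 + 3) + S(6))*(-8) + 9)*(-100) + (M(14, 5) - 1*139) = (((4 + 3) + 2/6)*(-8) + 9)*(-100) + (2 - 1*139) = ((7 + 2*(⅙))*(-8) + 9)*(-100) + (2 - 139) = ((7 + ⅓)*(-8) + 9)*(-100) - 137 = ((22/3)*(-8) + 9)*(-100) - 137 = (-176/3 + 9)*(-100) - 137 = -149/3*(-100) - 137 = 14900/3 - 137 = 14489/3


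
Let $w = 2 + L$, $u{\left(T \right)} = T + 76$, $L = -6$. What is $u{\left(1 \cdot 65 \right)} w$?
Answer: $-564$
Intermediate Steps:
$u{\left(T \right)} = 76 + T$
$w = -4$ ($w = 2 - 6 = -4$)
$u{\left(1 \cdot 65 \right)} w = \left(76 + 1 \cdot 65\right) \left(-4\right) = \left(76 + 65\right) \left(-4\right) = 141 \left(-4\right) = -564$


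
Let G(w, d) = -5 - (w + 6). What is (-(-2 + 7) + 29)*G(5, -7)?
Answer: -384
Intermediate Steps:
G(w, d) = -11 - w (G(w, d) = -5 - (6 + w) = -5 + (-6 - w) = -11 - w)
(-(-2 + 7) + 29)*G(5, -7) = (-(-2 + 7) + 29)*(-11 - 1*5) = (-1*5 + 29)*(-11 - 5) = (-5 + 29)*(-16) = 24*(-16) = -384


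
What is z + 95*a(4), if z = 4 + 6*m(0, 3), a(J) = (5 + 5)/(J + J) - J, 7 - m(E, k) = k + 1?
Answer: -957/4 ≈ -239.25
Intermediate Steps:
m(E, k) = 6 - k (m(E, k) = 7 - (k + 1) = 7 - (1 + k) = 7 + (-1 - k) = 6 - k)
a(J) = -J + 5/J (a(J) = 10/((2*J)) - J = 10*(1/(2*J)) - J = 5/J - J = -J + 5/J)
z = 22 (z = 4 + 6*(6 - 1*3) = 4 + 6*(6 - 3) = 4 + 6*3 = 4 + 18 = 22)
z + 95*a(4) = 22 + 95*(-1*4 + 5/4) = 22 + 95*(-4 + 5*(¼)) = 22 + 95*(-4 + 5/4) = 22 + 95*(-11/4) = 22 - 1045/4 = -957/4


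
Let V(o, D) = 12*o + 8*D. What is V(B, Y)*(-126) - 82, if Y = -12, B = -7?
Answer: 22598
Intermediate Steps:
V(o, D) = 8*D + 12*o
V(B, Y)*(-126) - 82 = (8*(-12) + 12*(-7))*(-126) - 82 = (-96 - 84)*(-126) - 82 = -180*(-126) - 82 = 22680 - 82 = 22598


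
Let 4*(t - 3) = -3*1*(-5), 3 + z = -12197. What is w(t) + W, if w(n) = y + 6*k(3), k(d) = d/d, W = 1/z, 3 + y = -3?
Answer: -1/12200 ≈ -8.1967e-5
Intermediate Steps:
y = -6 (y = -3 - 3 = -6)
z = -12200 (z = -3 - 12197 = -12200)
t = 27/4 (t = 3 + (-3*1*(-5))/4 = 3 + (-3*(-5))/4 = 3 + (1/4)*15 = 3 + 15/4 = 27/4 ≈ 6.7500)
W = -1/12200 (W = 1/(-12200) = -1/12200 ≈ -8.1967e-5)
k(d) = 1
w(n) = 0 (w(n) = -6 + 6*1 = -6 + 6 = 0)
w(t) + W = 0 - 1/12200 = -1/12200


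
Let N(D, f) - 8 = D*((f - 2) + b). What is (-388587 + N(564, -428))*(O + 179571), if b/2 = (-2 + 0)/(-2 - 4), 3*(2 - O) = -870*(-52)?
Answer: -103749518439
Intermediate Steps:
O = -15078 (O = 2 - (-290)*(-52) = 2 - 1/3*45240 = 2 - 15080 = -15078)
b = 2/3 (b = 2*((-2 + 0)/(-2 - 4)) = 2*(-2/(-6)) = 2*(-2*(-1/6)) = 2*(1/3) = 2/3 ≈ 0.66667)
N(D, f) = 8 + D*(-4/3 + f) (N(D, f) = 8 + D*((f - 2) + 2/3) = 8 + D*((-2 + f) + 2/3) = 8 + D*(-4/3 + f))
(-388587 + N(564, -428))*(O + 179571) = (-388587 + (8 - 4/3*564 + 564*(-428)))*(-15078 + 179571) = (-388587 + (8 - 752 - 241392))*164493 = (-388587 - 242136)*164493 = -630723*164493 = -103749518439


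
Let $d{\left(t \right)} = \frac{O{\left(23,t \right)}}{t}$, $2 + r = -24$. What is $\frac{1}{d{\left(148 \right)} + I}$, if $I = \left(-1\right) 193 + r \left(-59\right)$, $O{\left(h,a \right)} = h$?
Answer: $\frac{148}{198491} \approx 0.00074563$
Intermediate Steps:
$r = -26$ ($r = -2 - 24 = -26$)
$d{\left(t \right)} = \frac{23}{t}$
$I = 1341$ ($I = \left(-1\right) 193 - -1534 = -193 + 1534 = 1341$)
$\frac{1}{d{\left(148 \right)} + I} = \frac{1}{\frac{23}{148} + 1341} = \frac{1}{\frac{198491}{148}} = \frac{148}{198491}$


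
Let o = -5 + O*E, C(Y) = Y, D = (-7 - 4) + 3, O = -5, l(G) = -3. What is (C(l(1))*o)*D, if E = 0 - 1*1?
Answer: 0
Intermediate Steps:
D = -8 (D = -11 + 3 = -8)
E = -1 (E = 0 - 1 = -1)
o = 0 (o = -5 - 5*(-1) = -5 + 5 = 0)
(C(l(1))*o)*D = -3*0*(-8) = 0*(-8) = 0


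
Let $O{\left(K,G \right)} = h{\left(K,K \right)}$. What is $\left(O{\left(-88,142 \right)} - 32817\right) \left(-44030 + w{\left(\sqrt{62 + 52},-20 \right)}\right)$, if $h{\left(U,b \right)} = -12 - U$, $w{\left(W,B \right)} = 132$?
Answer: $1437264418$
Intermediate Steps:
$O{\left(K,G \right)} = -12 - K$
$\left(O{\left(-88,142 \right)} - 32817\right) \left(-44030 + w{\left(\sqrt{62 + 52},-20 \right)}\right) = \left(\left(-12 - -88\right) - 32817\right) \left(-44030 + 132\right) = \left(\left(-12 + 88\right) - 32817\right) \left(-43898\right) = \left(76 - 32817\right) \left(-43898\right) = \left(-32741\right) \left(-43898\right) = 1437264418$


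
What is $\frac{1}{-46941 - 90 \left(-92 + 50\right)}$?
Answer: $- \frac{1}{43161} \approx -2.3169 \cdot 10^{-5}$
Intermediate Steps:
$\frac{1}{-46941 - 90 \left(-92 + 50\right)} = \frac{1}{-46941 - -3780} = \frac{1}{-46941 + 3780} = \frac{1}{-43161} = - \frac{1}{43161}$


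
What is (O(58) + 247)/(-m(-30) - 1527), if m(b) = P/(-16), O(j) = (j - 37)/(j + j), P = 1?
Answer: -114692/708499 ≈ -0.16188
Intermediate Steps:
O(j) = (-37 + j)/(2*j) (O(j) = (-37 + j)/((2*j)) = (-37 + j)*(1/(2*j)) = (-37 + j)/(2*j))
m(b) = -1/16 (m(b) = 1/(-16) = 1*(-1/16) = -1/16)
(O(58) + 247)/(-m(-30) - 1527) = ((½)*(-37 + 58)/58 + 247)/(-1*(-1/16) - 1527) = ((½)*(1/58)*21 + 247)/(1/16 - 1527) = (21/116 + 247)/(-24431/16) = (28673/116)*(-16/24431) = -114692/708499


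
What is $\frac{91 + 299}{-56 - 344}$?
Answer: $- \frac{39}{40} \approx -0.975$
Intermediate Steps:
$\frac{91 + 299}{-56 - 344} = \frac{390}{-400} = 390 \left(- \frac{1}{400}\right) = - \frac{39}{40}$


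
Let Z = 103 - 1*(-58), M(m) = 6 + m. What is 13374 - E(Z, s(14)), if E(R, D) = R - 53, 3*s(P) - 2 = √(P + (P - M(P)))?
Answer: 13266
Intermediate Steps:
Z = 161 (Z = 103 + 58 = 161)
s(P) = ⅔ + √(-6 + P)/3 (s(P) = ⅔ + √(P + (P - (6 + P)))/3 = ⅔ + √(P + (P + (-6 - P)))/3 = ⅔ + √(P - 6)/3 = ⅔ + √(-6 + P)/3)
E(R, D) = -53 + R
13374 - E(Z, s(14)) = 13374 - (-53 + 161) = 13374 - 1*108 = 13374 - 108 = 13266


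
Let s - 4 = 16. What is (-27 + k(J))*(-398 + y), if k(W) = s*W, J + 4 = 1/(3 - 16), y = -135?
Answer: 57851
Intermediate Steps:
s = 20 (s = 4 + 16 = 20)
J = -53/13 (J = -4 + 1/(3 - 16) = -4 + 1/(-13) = -4 - 1/13 = -53/13 ≈ -4.0769)
k(W) = 20*W
(-27 + k(J))*(-398 + y) = (-27 + 20*(-53/13))*(-398 - 135) = (-27 - 1060/13)*(-533) = -1411/13*(-533) = 57851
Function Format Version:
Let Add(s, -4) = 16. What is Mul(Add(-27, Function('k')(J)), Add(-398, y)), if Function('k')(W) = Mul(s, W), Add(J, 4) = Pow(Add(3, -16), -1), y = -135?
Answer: 57851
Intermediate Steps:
s = 20 (s = Add(4, 16) = 20)
J = Rational(-53, 13) (J = Add(-4, Pow(Add(3, -16), -1)) = Add(-4, Pow(-13, -1)) = Add(-4, Rational(-1, 13)) = Rational(-53, 13) ≈ -4.0769)
Function('k')(W) = Mul(20, W)
Mul(Add(-27, Function('k')(J)), Add(-398, y)) = Mul(Add(-27, Mul(20, Rational(-53, 13))), Add(-398, -135)) = Mul(Add(-27, Rational(-1060, 13)), -533) = Mul(Rational(-1411, 13), -533) = 57851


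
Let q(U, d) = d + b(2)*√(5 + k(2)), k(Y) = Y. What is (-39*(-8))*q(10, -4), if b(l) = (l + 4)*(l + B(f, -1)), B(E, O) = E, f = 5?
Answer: -1248 + 13104*√7 ≈ 33422.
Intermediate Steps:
b(l) = (4 + l)*(5 + l) (b(l) = (l + 4)*(l + 5) = (4 + l)*(5 + l))
q(U, d) = d + 42*√7 (q(U, d) = d + (20 + 2² + 9*2)*√(5 + 2) = d + (20 + 4 + 18)*√7 = d + 42*√7)
(-39*(-8))*q(10, -4) = (-39*(-8))*(-4 + 42*√7) = 312*(-4 + 42*√7) = -1248 + 13104*√7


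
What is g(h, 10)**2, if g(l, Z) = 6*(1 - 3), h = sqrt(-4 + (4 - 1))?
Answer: 144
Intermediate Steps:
h = I (h = sqrt(-4 + 3) = sqrt(-1) = I ≈ 1.0*I)
g(l, Z) = -12 (g(l, Z) = 6*(-2) = -12)
g(h, 10)**2 = (-12)**2 = 144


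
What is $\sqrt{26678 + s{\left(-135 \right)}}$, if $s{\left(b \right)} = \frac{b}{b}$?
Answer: $\sqrt{26679} \approx 163.34$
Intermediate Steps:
$s{\left(b \right)} = 1$
$\sqrt{26678 + s{\left(-135 \right)}} = \sqrt{26678 + 1} = \sqrt{26679}$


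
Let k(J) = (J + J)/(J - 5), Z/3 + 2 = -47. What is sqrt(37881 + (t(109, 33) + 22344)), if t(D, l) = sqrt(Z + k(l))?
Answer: sqrt(11804100 + 630*I*sqrt(14))/14 ≈ 245.41 + 0.024504*I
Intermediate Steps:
Z = -147 (Z = -6 + 3*(-47) = -6 - 141 = -147)
k(J) = 2*J/(-5 + J) (k(J) = (2*J)/(-5 + J) = 2*J/(-5 + J))
t(D, l) = sqrt(-147 + 2*l/(-5 + l))
sqrt(37881 + (t(109, 33) + 22344)) = sqrt(37881 + (sqrt(5)*sqrt((147 - 29*33)/(-5 + 33)) + 22344)) = sqrt(37881 + (sqrt(5)*sqrt((147 - 957)/28) + 22344)) = sqrt(37881 + (sqrt(5)*sqrt((1/28)*(-810)) + 22344)) = sqrt(37881 + (sqrt(5)*sqrt(-405/14) + 22344)) = sqrt(37881 + (sqrt(5)*(9*I*sqrt(70)/14) + 22344)) = sqrt(37881 + (45*I*sqrt(14)/14 + 22344)) = sqrt(37881 + (22344 + 45*I*sqrt(14)/14)) = sqrt(60225 + 45*I*sqrt(14)/14)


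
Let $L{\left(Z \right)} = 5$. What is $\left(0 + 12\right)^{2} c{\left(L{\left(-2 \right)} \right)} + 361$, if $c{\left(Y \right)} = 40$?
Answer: $6121$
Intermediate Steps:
$\left(0 + 12\right)^{2} c{\left(L{\left(-2 \right)} \right)} + 361 = \left(0 + 12\right)^{2} \cdot 40 + 361 = 12^{2} \cdot 40 + 361 = 144 \cdot 40 + 361 = 5760 + 361 = 6121$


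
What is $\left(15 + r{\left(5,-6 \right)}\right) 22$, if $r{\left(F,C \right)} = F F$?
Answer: $880$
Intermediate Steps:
$r{\left(F,C \right)} = F^{2}$
$\left(15 + r{\left(5,-6 \right)}\right) 22 = \left(15 + 5^{2}\right) 22 = \left(15 + 25\right) 22 = 40 \cdot 22 = 880$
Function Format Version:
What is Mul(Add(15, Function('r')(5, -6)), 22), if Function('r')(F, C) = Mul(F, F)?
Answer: 880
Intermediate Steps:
Function('r')(F, C) = Pow(F, 2)
Mul(Add(15, Function('r')(5, -6)), 22) = Mul(Add(15, Pow(5, 2)), 22) = Mul(Add(15, 25), 22) = Mul(40, 22) = 880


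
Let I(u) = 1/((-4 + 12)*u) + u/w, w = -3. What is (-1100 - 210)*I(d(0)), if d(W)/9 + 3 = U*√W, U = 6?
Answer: -1272665/108 ≈ -11784.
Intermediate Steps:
d(W) = -27 + 54*√W (d(W) = -27 + 9*(6*√W) = -27 + 54*√W)
I(u) = -u/3 + 1/(8*u) (I(u) = 1/((-4 + 12)*u) + u/(-3) = 1/(8*u) + u*(-⅓) = 1/(8*u) - u/3 = -u/3 + 1/(8*u))
(-1100 - 210)*I(d(0)) = (-1100 - 210)*(-(-27 + 54*√0)/3 + 1/(8*(-27 + 54*√0))) = -1310*(-(-27 + 54*0)/3 + 1/(8*(-27 + 54*0))) = -1310*(-(-27 + 0)/3 + 1/(8*(-27 + 0))) = -1310*(-⅓*(-27) + (⅛)/(-27)) = -1310*(9 + (⅛)*(-1/27)) = -1310*(9 - 1/216) = -1310*1943/216 = -1272665/108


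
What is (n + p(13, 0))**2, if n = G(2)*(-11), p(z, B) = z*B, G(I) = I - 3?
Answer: 121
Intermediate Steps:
G(I) = -3 + I
p(z, B) = B*z
n = 11 (n = (-3 + 2)*(-11) = -1*(-11) = 11)
(n + p(13, 0))**2 = (11 + 0*13)**2 = (11 + 0)**2 = 11**2 = 121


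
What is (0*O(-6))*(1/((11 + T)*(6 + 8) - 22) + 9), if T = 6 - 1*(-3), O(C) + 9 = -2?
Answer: 0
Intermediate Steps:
O(C) = -11 (O(C) = -9 - 2 = -11)
T = 9 (T = 6 + 3 = 9)
(0*O(-6))*(1/((11 + T)*(6 + 8) - 22) + 9) = (0*(-11))*(1/((11 + 9)*(6 + 8) - 22) + 9) = 0*(1/(20*14 - 22) + 9) = 0*(1/(280 - 22) + 9) = 0*(1/258 + 9) = 0*(2323/258) = 0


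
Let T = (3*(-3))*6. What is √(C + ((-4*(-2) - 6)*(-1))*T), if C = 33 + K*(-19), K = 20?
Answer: I*√239 ≈ 15.46*I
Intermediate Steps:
T = -54 (T = -9*6 = -54)
C = -347 (C = 33 + 20*(-19) = 33 - 380 = -347)
√(C + ((-4*(-2) - 6)*(-1))*T) = √(-347 + ((-4*(-2) - 6)*(-1))*(-54)) = √(-347 + ((8 - 6)*(-1))*(-54)) = √(-347 + (2*(-1))*(-54)) = √(-347 - 2*(-54)) = √(-347 + 108) = √(-239) = I*√239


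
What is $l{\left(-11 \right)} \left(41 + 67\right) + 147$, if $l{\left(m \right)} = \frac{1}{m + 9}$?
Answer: $93$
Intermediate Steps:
$l{\left(m \right)} = \frac{1}{9 + m}$
$l{\left(-11 \right)} \left(41 + 67\right) + 147 = \frac{41 + 67}{9 - 11} + 147 = \frac{1}{-2} \cdot 108 + 147 = \left(- \frac{1}{2}\right) 108 + 147 = -54 + 147 = 93$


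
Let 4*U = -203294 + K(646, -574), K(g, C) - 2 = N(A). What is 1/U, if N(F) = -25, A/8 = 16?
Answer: -4/203317 ≈ -1.9674e-5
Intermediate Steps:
A = 128 (A = 8*16 = 128)
K(g, C) = -23 (K(g, C) = 2 - 25 = -23)
U = -203317/4 (U = (-203294 - 23)/4 = (¼)*(-203317) = -203317/4 ≈ -50829.)
1/U = 1/(-203317/4) = -4/203317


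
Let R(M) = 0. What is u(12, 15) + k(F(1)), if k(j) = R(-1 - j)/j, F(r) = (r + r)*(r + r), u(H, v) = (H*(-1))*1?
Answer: -12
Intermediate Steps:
u(H, v) = -H (u(H, v) = -H*1 = -H)
F(r) = 4*r**2 (F(r) = (2*r)*(2*r) = 4*r**2)
k(j) = 0 (k(j) = 0/j = 0)
u(12, 15) + k(F(1)) = -1*12 + 0 = -12 + 0 = -12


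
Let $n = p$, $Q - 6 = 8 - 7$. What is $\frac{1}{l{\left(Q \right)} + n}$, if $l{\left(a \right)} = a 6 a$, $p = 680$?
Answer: $\frac{1}{974} \approx 0.0010267$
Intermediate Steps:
$Q = 7$ ($Q = 6 + \left(8 - 7\right) = 6 + 1 = 7$)
$l{\left(a \right)} = 6 a^{2}$ ($l{\left(a \right)} = 6 a a = 6 a^{2}$)
$n = 680$
$\frac{1}{l{\left(Q \right)} + n} = \frac{1}{6 \cdot 7^{2} + 680} = \frac{1}{6 \cdot 49 + 680} = \frac{1}{294 + 680} = \frac{1}{974}$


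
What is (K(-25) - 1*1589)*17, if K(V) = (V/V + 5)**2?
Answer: -26401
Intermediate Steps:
K(V) = 36 (K(V) = (1 + 5)**2 = 6**2 = 36)
(K(-25) - 1*1589)*17 = (36 - 1*1589)*17 = (36 - 1589)*17 = -1553*17 = -26401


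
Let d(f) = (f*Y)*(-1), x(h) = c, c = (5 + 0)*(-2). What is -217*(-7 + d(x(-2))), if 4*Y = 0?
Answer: 1519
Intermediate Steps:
c = -10 (c = 5*(-2) = -10)
Y = 0 (Y = (1/4)*0 = 0)
x(h) = -10
d(f) = 0 (d(f) = (f*0)*(-1) = 0*(-1) = 0)
-217*(-7 + d(x(-2))) = -217*(-7 + 0) = -217*(-7) = 1519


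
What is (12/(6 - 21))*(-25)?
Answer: 20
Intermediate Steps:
(12/(6 - 21))*(-25) = (12/(-15))*(-25) = -1/15*12*(-25) = -⅘*(-25) = 20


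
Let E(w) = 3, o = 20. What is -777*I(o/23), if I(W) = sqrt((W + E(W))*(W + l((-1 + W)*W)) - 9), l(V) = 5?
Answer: -2331*sqrt(806)/23 ≈ -2877.3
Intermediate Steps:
I(W) = sqrt(-9 + (3 + W)*(5 + W)) (I(W) = sqrt((W + 3)*(W + 5) - 9) = sqrt((3 + W)*(5 + W) - 9) = sqrt(-9 + (3 + W)*(5 + W)))
-777*I(o/23) = -777*sqrt(6 + (20/23)**2 + 8*(20/23)) = -777*sqrt(6 + 400/529 + 160/23) = -2331*sqrt(806)/23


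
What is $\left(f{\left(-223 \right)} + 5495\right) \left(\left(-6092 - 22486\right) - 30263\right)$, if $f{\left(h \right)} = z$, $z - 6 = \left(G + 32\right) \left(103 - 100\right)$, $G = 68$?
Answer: $-341336641$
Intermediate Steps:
$z = 306$ ($z = 6 + \left(68 + 32\right) \left(103 - 100\right) = 6 + 100 \cdot 3 = 6 + 300 = 306$)
$f{\left(h \right)} = 306$
$\left(f{\left(-223 \right)} + 5495\right) \left(\left(-6092 - 22486\right) - 30263\right) = \left(306 + 5495\right) \left(\left(-6092 - 22486\right) - 30263\right) = 5801 \left(-28578 - 30263\right) = 5801 \left(-58841\right) = -341336641$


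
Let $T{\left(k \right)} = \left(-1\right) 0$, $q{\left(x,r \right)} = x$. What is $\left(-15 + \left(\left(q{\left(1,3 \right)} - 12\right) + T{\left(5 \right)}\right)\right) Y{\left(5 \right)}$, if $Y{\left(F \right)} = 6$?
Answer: $-156$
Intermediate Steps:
$T{\left(k \right)} = 0$
$\left(-15 + \left(\left(q{\left(1,3 \right)} - 12\right) + T{\left(5 \right)}\right)\right) Y{\left(5 \right)} = \left(-15 + \left(\left(1 - 12\right) + 0\right)\right) 6 = \left(-15 + \left(-11 + 0\right)\right) 6 = \left(-15 - 11\right) 6 = \left(-26\right) 6 = -156$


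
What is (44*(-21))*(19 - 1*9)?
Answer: -9240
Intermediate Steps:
(44*(-21))*(19 - 1*9) = -924*(19 - 9) = -924*10 = -9240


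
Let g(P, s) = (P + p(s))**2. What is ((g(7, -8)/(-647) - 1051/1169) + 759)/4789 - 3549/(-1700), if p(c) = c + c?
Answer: 13829519805923/6157615265900 ≈ 2.2459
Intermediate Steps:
p(c) = 2*c
g(P, s) = (P + 2*s)**2
((g(7, -8)/(-647) - 1051/1169) + 759)/4789 - 3549/(-1700) = (((7 + 2*(-8))**2/(-647) - 1051/1169) + 759)/4789 - 3549/(-1700) = (((7 - 16)**2*(-1/647) - 1051*1/1169) + 759)*(1/4789) - 3549*(-1/1700) = (((-9)**2*(-1/647) - 1051/1169) + 759)*(1/4789) + 3549/1700 = ((81*(-1/647) - 1051/1169) + 759)*(1/4789) + 3549/1700 = ((-81/647 - 1051/1169) + 759)*(1/4789) + 3549/1700 = (-774686/756343 + 759)*(1/4789) + 3549/1700 = (573289651/756343)*(1/4789) + 3549/1700 = 573289651/3622126627 + 3549/1700 = 13829519805923/6157615265900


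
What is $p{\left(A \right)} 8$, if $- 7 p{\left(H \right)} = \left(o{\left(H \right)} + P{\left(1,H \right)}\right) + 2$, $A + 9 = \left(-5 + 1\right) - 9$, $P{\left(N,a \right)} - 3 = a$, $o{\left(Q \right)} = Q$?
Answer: $\frac{312}{7} \approx 44.571$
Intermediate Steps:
$P{\left(N,a \right)} = 3 + a$
$A = -22$ ($A = -9 + \left(\left(-5 + 1\right) - 9\right) = -9 - 13 = -22$)
$p{\left(H \right)} = - \frac{5}{7} - \frac{2 H}{7}$ ($p{\left(H \right)} = - \frac{\left(H + \left(3 + H\right)\right) + 2}{7} = - \frac{\left(3 + 2 H\right) + 2}{7} = - \frac{5 + 2 H}{7} = - \frac{5}{7} - \frac{2 H}{7}$)
$p{\left(A \right)} 8 = \left(- \frac{5}{7} - - \frac{44}{7}\right) 8 = \left(- \frac{5}{7} + \frac{44}{7}\right) 8 = \frac{39}{7} \cdot 8 = \frac{312}{7}$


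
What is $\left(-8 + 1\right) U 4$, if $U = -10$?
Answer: $280$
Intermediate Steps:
$\left(-8 + 1\right) U 4 = \left(-8 + 1\right) \left(-10\right) 4 = \left(-7\right) \left(-10\right) 4 = 70 \cdot 4 = 280$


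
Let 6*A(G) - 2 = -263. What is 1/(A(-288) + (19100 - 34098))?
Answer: -2/30083 ≈ -6.6483e-5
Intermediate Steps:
A(G) = -87/2 (A(G) = ⅓ + (⅙)*(-263) = ⅓ - 263/6 = -87/2)
1/(A(-288) + (19100 - 34098)) = 1/(-87/2 + (19100 - 34098)) = 1/(-87/2 - 14998) = 1/(-30083/2) = -2/30083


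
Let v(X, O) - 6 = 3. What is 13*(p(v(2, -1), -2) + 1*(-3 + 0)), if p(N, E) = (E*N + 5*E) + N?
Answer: -286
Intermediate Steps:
v(X, O) = 9 (v(X, O) = 6 + 3 = 9)
p(N, E) = N + 5*E + E*N (p(N, E) = (5*E + E*N) + N = N + 5*E + E*N)
13*(p(v(2, -1), -2) + 1*(-3 + 0)) = 13*((9 + 5*(-2) - 2*9) + 1*(-3 + 0)) = 13*((9 - 10 - 18) + 1*(-3)) = 13*(-19 - 3) = 13*(-22) = -286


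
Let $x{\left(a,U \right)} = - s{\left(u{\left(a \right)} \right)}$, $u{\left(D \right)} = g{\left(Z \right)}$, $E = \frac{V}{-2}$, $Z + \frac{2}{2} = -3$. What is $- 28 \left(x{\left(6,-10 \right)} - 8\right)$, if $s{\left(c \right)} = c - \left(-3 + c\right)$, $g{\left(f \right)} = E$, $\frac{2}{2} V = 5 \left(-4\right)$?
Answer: $308$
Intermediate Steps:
$Z = -4$ ($Z = -1 - 3 = -4$)
$V = -20$ ($V = 5 \left(-4\right) = -20$)
$E = 10$ ($E = - \frac{20}{-2} = \left(-20\right) \left(- \frac{1}{2}\right) = 10$)
$g{\left(f \right)} = 10$
$u{\left(D \right)} = 10$
$s{\left(c \right)} = 3$
$x{\left(a,U \right)} = -3$ ($x{\left(a,U \right)} = \left(-1\right) 3 = -3$)
$- 28 \left(x{\left(6,-10 \right)} - 8\right) = - 28 \left(-3 - 8\right) = \left(-28\right) \left(-11\right) = 308$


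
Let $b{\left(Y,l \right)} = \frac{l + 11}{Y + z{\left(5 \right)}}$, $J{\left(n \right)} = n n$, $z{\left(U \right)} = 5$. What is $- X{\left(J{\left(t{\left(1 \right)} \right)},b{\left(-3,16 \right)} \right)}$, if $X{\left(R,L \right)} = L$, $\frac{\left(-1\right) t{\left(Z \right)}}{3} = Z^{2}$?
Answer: $- \frac{27}{2} \approx -13.5$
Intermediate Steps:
$t{\left(Z \right)} = - 3 Z^{2}$
$J{\left(n \right)} = n^{2}$
$b{\left(Y,l \right)} = \frac{11 + l}{5 + Y}$ ($b{\left(Y,l \right)} = \frac{l + 11}{Y + 5} = \frac{11 + l}{5 + Y}$)
$- X{\left(J{\left(t{\left(1 \right)} \right)},b{\left(-3,16 \right)} \right)} = - \frac{11 + 16}{5 - 3} = - \frac{27}{2}$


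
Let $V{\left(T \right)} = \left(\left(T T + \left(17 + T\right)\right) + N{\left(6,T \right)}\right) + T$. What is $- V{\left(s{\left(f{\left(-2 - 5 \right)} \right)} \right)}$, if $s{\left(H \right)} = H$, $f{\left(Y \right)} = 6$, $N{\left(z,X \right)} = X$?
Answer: $-71$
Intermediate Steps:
$V{\left(T \right)} = 17 + T^{2} + 3 T$ ($V{\left(T \right)} = \left(\left(T T + \left(17 + T\right)\right) + T\right) + T = \left(\left(T^{2} + \left(17 + T\right)\right) + T\right) + T = \left(\left(17 + T + T^{2}\right) + T\right) + T = \left(17 + T^{2} + 2 T\right) + T = 17 + T^{2} + 3 T$)
$- V{\left(s{\left(f{\left(-2 - 5 \right)} \right)} \right)} = - (17 + 6^{2} + 3 \cdot 6) = - (17 + 36 + 18) = \left(-1\right) 71 = -71$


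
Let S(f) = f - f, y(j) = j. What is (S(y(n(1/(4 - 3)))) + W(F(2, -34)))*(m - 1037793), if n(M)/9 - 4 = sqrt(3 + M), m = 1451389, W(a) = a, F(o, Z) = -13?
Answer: -5376748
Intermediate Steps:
n(M) = 36 + 9*sqrt(3 + M)
S(f) = 0
(S(y(n(1/(4 - 3)))) + W(F(2, -34)))*(m - 1037793) = (0 - 13)*(1451389 - 1037793) = -13*413596 = -5376748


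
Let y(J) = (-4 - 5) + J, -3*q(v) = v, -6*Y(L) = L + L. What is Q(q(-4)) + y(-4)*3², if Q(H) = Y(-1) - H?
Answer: -118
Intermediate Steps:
Y(L) = -L/3 (Y(L) = -(L + L)/6 = -L/3)
q(v) = -v/3
Q(H) = ⅓ - H (Q(H) = -⅓*(-1) - H = ⅓ - H)
y(J) = -9 + J
Q(q(-4)) + y(-4)*3² = (⅓ - (-1)*(-4)/3) + (-9 - 4)*3² = (⅓ - 1*4/3) - 13*9 = (⅓ - 4/3) - 117 = -1 - 117 = -118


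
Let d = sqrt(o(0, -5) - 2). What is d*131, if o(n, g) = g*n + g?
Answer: 131*I*sqrt(7) ≈ 346.59*I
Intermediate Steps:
o(n, g) = g + g*n
d = I*sqrt(7) (d = sqrt(-5*(1 + 0) - 2) = sqrt(-5*1 - 2) = sqrt(-5 - 2) = sqrt(-7) = I*sqrt(7) ≈ 2.6458*I)
d*131 = (I*sqrt(7))*131 = 131*I*sqrt(7)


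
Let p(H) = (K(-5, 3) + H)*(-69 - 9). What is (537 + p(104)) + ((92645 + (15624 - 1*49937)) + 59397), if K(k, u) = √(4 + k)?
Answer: 110154 - 78*I ≈ 1.1015e+5 - 78.0*I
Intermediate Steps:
p(H) = -78*I - 78*H (p(H) = (√(4 - 5) + H)*(-69 - 9) = (√(-1) + H)*(-78) = (I + H)*(-78) = -78*I - 78*H)
(537 + p(104)) + ((92645 + (15624 - 1*49937)) + 59397) = (537 + (-78*I - 78*104)) + ((92645 + (15624 - 1*49937)) + 59397) = (537 + (-78*I - 8112)) + ((92645 + (15624 - 49937)) + 59397) = (537 + (-8112 - 78*I)) + ((92645 - 34313) + 59397) = (-7575 - 78*I) + (58332 + 59397) = (-7575 - 78*I) + 117729 = 110154 - 78*I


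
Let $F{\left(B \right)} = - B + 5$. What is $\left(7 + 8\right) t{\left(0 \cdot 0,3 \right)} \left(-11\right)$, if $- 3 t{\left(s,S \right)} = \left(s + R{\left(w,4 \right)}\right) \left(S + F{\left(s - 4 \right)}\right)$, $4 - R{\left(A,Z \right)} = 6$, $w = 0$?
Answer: $-1320$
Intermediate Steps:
$R{\left(A,Z \right)} = -2$ ($R{\left(A,Z \right)} = 4 - 6 = -2$)
$F{\left(B \right)} = 5 - B$
$t{\left(s,S \right)} = - \frac{\left(-2 + s\right) \left(9 + S - s\right)}{3}$ ($t{\left(s,S \right)} = - \frac{\left(s - 2\right) \left(S - \left(-9 + s\right)\right)}{3} = - \frac{\left(-2 + s\right) \left(S - \left(-9 + s\right)\right)}{3} = - \frac{\left(-2 + s\right) \left(9 + S - s\right)}{3}$)
$\left(7 + 8\right) t{\left(0 \cdot 0,3 \right)} \left(-11\right) = \left(7 + 8\right) \left(6 - \frac{11 \cdot 0 \cdot 0}{3} + \frac{\left(0 \cdot 0\right)^{2}}{3} + \frac{2}{3} \cdot 3 - 1 \cdot 0 \cdot 0\right) \left(-11\right) = 15 \left(6 - 0 + \frac{0^{2}}{3} + 2 - 1 \cdot 0\right) \left(-11\right) = 15 \left(6 + 0 + \frac{1}{3} \cdot 0 + 2 + 0\right) \left(-11\right) = 15 \left(6 + 0 + 0 + 2 + 0\right) \left(-11\right) = 15 \cdot 8 \left(-11\right) = 120 \left(-11\right) = -1320$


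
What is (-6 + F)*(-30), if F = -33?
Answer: 1170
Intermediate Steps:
(-6 + F)*(-30) = (-6 - 33)*(-30) = -39*(-30) = 1170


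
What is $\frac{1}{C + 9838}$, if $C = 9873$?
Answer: $\frac{1}{19711} \approx 5.0733 \cdot 10^{-5}$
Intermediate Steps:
$\frac{1}{C + 9838} = \frac{1}{9873 + 9838} = \frac{1}{19711}$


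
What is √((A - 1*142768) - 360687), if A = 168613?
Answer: I*√334842 ≈ 578.66*I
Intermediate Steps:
√((A - 1*142768) - 360687) = √((168613 - 1*142768) - 360687) = √((168613 - 142768) - 360687) = √(25845 - 360687) = √(-334842) = I*√334842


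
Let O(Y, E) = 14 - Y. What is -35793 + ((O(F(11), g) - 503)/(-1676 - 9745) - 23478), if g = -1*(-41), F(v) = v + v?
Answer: -676933580/11421 ≈ -59271.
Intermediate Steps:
F(v) = 2*v
g = 41
-35793 + ((O(F(11), g) - 503)/(-1676 - 9745) - 23478) = -35793 + (((14 - 2*11) - 503)/(-1676 - 9745) - 23478) = -35793 + (((14 - 1*22) - 503)/(-11421) - 23478) = -35793 + (((14 - 22) - 503)*(-1/11421) - 23478) = -35793 + ((-8 - 503)*(-1/11421) - 23478) = -35793 + (-511*(-1/11421) - 23478) = -35793 + (511/11421 - 23478) = -35793 - 268141727/11421 = -676933580/11421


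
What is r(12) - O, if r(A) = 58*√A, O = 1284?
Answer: -1284 + 116*√3 ≈ -1083.1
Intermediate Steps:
r(12) - O = 58*√12 - 1*1284 = 58*(2*√3) - 1284 = 116*√3 - 1284 = -1284 + 116*√3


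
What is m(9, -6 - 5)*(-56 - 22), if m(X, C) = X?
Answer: -702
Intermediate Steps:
m(9, -6 - 5)*(-56 - 22) = 9*(-56 - 22) = 9*(-78) = -702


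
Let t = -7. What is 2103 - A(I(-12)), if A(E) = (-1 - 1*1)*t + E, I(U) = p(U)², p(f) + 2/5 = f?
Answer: 48381/25 ≈ 1935.2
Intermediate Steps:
p(f) = -⅖ + f
I(U) = (-⅖ + U)²
A(E) = 14 + E (A(E) = (-1 - 1*1)*(-7) + E = (-1 - 1)*(-7) + E = -2*(-7) + E = 14 + E)
2103 - A(I(-12)) = 2103 - (14 + (-2 + 5*(-12))²/25) = 2103 - (14 + (-2 - 60)²/25) = 2103 - (14 + (1/25)*(-62)²) = 2103 - (14 + (1/25)*3844) = 2103 - (14 + 3844/25) = 2103 - 1*4194/25 = 2103 - 4194/25 = 48381/25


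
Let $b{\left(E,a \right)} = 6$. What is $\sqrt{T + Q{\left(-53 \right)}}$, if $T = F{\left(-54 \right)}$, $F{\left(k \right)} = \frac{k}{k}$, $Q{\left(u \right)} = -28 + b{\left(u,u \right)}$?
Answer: $i \sqrt{21} \approx 4.5826 i$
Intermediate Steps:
$Q{\left(u \right)} = -22$ ($Q{\left(u \right)} = -28 + 6 = -22$)
$F{\left(k \right)} = 1$
$T = 1$
$\sqrt{T + Q{\left(-53 \right)}} = \sqrt{1 - 22} = \sqrt{-21} = i \sqrt{21}$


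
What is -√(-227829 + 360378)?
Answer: -√132549 ≈ -364.07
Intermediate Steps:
-√(-227829 + 360378) = -√132549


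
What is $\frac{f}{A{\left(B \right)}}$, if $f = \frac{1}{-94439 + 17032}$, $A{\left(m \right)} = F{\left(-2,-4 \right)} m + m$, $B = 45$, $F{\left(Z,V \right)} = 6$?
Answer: $- \frac{1}{24383205} \approx -4.1012 \cdot 10^{-8}$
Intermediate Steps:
$A{\left(m \right)} = 7 m$ ($A{\left(m \right)} = 6 m + m = 7 m$)
$f = - \frac{1}{77407}$ ($f = \frac{1}{-77407} = - \frac{1}{77407} \approx -1.2919 \cdot 10^{-5}$)
$\frac{f}{A{\left(B \right)}} = - \frac{1}{77407 \cdot 7 \cdot 45} = - \frac{1}{77407 \cdot 315} = \left(- \frac{1}{77407}\right) \frac{1}{315} = - \frac{1}{24383205}$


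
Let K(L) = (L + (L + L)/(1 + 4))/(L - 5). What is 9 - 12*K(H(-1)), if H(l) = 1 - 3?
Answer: 21/5 ≈ 4.2000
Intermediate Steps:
H(l) = -2
K(L) = 7*L/(5*(-5 + L)) (K(L) = (L + (2*L)/5)/(-5 + L) = (L + (2*L)*(1/5))/(-5 + L) = (L + 2*L/5)/(-5 + L) = (7*L/5)/(-5 + L) = 7*L/(5*(-5 + L)))
9 - 12*K(H(-1)) = 9 - 84*(-2)/(5*(-5 - 2)) = 9 - 84*(-2)/(5*(-7)) = 9 - 84*(-2)*(-1)/(5*7) = 9 - 12*2/5 = 9 - 24/5 = 21/5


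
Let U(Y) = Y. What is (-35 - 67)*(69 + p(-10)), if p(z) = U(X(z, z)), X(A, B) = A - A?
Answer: -7038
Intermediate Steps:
X(A, B) = 0
p(z) = 0
(-35 - 67)*(69 + p(-10)) = (-35 - 67)*(69 + 0) = -102*69 = -7038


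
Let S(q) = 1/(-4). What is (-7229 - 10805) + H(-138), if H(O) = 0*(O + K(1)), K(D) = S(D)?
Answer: -18034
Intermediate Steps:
S(q) = -¼
K(D) = -¼
H(O) = 0 (H(O) = 0*(O - ¼) = 0*(-¼ + O) = 0)
(-7229 - 10805) + H(-138) = (-7229 - 10805) + 0 = -18034 + 0 = -18034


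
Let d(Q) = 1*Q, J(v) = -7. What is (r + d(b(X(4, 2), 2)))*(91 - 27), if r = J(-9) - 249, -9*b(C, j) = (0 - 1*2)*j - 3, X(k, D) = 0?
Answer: -147008/9 ≈ -16334.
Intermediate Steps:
b(C, j) = ⅓ + 2*j/9 (b(C, j) = -((0 - 1*2)*j - 3)/9 = -((0 - 2)*j - 3)/9 = -(-2*j - 3)/9 = -(-3 - 2*j)/9 = ⅓ + 2*j/9)
d(Q) = Q
r = -256 (r = -7 - 249 = -256)
(r + d(b(X(4, 2), 2)))*(91 - 27) = (-256 + (⅓ + (2/9)*2))*(91 - 27) = (-256 + (⅓ + 4/9))*64 = (-256 + 7/9)*64 = -2297/9*64 = -147008/9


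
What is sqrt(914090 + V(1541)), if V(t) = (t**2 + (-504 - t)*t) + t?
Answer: sqrt(138967) ≈ 372.78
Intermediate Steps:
V(t) = t + t**2 + t*(-504 - t) (V(t) = (t**2 + t*(-504 - t)) + t = t + t**2 + t*(-504 - t))
sqrt(914090 + V(1541)) = sqrt(914090 - 503*1541) = sqrt(914090 - 775123) = sqrt(138967)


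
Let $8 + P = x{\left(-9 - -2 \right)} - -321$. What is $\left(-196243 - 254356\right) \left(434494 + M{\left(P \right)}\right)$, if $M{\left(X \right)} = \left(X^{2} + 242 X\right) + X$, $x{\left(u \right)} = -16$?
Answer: $-268049629526$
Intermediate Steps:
$P = 297$ ($P = -8 - -305 = -8 + \left(-16 + 321\right) = -8 + 305 = 297$)
$M{\left(X \right)} = X^{2} + 243 X$
$\left(-196243 - 254356\right) \left(434494 + M{\left(P \right)}\right) = \left(-196243 - 254356\right) \left(434494 + 297 \left(243 + 297\right)\right) = - 450599 \left(434494 + 297 \cdot 540\right) = - 450599 \left(434494 + 160380\right) = \left(-450599\right) 594874 = -268049629526$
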